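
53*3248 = 172144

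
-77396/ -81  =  955 + 41/81 = 955.51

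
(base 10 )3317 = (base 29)3rb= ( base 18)A45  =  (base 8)6365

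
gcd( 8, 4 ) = 4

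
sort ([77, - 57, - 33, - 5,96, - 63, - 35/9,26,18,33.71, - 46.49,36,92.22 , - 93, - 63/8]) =[ - 93, - 63, -57,-46.49,  -  33, - 63/8, - 5, - 35/9,  18,26,33.71,36,77,92.22, 96 ]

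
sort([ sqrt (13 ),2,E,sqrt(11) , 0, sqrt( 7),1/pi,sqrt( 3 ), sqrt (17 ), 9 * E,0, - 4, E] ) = [- 4, 0, 0,  1/pi, sqrt (3),2, sqrt (7 ),E, E,  sqrt( 11),sqrt( 13 ),sqrt( 17 ), 9 * E] 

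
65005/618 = 65005/618  =  105.19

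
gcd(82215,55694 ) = 1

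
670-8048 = - 7378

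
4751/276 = 4751/276 =17.21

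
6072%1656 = 1104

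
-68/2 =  - 34 = - 34.00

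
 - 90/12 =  - 15/2 = -  7.50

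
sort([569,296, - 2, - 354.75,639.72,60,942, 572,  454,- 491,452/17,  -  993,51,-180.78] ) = [-993,-491,-354.75, - 180.78, - 2, 452/17, 51,60,296, 454,569,572,639.72,942] 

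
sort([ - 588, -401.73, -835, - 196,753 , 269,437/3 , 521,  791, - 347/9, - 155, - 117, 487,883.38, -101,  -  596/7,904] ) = [ - 835, - 588, - 401.73, - 196, - 155, - 117, - 101 ,-596/7, - 347/9,437/3, 269,487, 521, 753,791, 883.38,904 ] 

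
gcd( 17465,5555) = 5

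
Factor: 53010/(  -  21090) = -3^1*31^1*37^(-1)  =  - 93/37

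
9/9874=9/9874 = 0.00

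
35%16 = 3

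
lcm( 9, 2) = 18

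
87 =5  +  82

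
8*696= 5568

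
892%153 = 127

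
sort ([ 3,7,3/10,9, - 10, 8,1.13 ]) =[ - 10, 3/10,1.13,3,7,8,9 ] 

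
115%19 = 1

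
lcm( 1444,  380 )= 7220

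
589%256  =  77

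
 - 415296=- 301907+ - 113389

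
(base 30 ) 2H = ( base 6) 205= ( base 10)77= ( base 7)140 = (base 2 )1001101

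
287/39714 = 287/39714 = 0.01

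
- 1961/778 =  - 1961/778=- 2.52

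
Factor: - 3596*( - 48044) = 172766224 = 2^4*29^1*31^1*12011^1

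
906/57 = 302/19 =15.89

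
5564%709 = 601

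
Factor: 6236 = 2^2*1559^1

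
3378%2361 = 1017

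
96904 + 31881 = 128785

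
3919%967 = 51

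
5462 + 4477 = 9939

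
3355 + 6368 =9723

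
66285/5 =13257 = 13257.00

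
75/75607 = 75/75607 = 0.00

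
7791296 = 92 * 84688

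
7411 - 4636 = 2775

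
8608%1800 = 1408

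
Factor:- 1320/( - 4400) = 2^(-1 )*3^1 *5^( - 1 ) = 3/10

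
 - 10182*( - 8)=81456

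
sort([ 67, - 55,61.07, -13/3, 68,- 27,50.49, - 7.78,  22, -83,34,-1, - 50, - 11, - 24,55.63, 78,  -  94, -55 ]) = [ - 94,-83, - 55, - 55,-50,-27, - 24, - 11, - 7.78,  -  13/3, - 1, 22,34,50.49,55.63,61.07,67,68,78] 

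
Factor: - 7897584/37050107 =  - 2^4*3^1*41^1 * 3727^( - 1)*4013^1*9941^ ( - 1)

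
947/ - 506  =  - 947/506 = - 1.87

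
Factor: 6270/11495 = 2^1*3^1*11^(-1 ) =6/11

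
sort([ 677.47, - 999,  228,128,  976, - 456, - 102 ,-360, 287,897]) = [  -  999, - 456, - 360, - 102, 128, 228,  287, 677.47, 897, 976 ] 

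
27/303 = 9/101 =0.09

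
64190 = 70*917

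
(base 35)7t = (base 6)1134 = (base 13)181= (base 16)112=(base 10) 274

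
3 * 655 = 1965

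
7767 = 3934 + 3833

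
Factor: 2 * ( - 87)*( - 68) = 11832 =2^3*3^1*17^1*29^1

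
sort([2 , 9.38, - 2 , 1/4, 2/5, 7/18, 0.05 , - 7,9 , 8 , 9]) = [ - 7,  -  2 , 0.05 , 1/4,  7/18,  2/5,2,8, 9, 9, 9.38 ] 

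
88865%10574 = 4273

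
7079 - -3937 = 11016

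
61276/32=1914+ 7/8 = 1914.88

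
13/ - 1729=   -1/133=-  0.01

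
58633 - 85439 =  - 26806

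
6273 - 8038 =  - 1765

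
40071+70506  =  110577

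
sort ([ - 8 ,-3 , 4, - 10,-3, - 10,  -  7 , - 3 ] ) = [ - 10, - 10,  -  8, - 7, - 3, - 3, - 3, 4 ] 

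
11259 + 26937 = 38196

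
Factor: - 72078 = - 2^1* 3^1 * 41^1*293^1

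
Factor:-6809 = -11^1 * 619^1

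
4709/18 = 261 + 11/18 =261.61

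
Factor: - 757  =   - 757^1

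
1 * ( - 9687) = -9687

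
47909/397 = 120+269/397 = 120.68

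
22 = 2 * 11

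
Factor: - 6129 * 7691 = -3^3*227^1*7691^1 = - 47138139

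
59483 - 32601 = 26882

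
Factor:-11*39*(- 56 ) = 24024 = 2^3*3^1 * 7^1*11^1 * 13^1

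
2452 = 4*613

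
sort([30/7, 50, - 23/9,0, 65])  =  [ - 23/9,0,30/7, 50, 65]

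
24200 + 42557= 66757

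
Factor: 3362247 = 3^2*7^1 *83^1*643^1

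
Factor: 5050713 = 3^1*19^1*88609^1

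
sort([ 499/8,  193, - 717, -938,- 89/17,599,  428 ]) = [ - 938, - 717, - 89/17,499/8, 193,  428, 599]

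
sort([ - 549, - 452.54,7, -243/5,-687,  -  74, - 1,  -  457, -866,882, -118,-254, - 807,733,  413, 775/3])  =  [-866,  -  807, - 687, - 549, - 457, - 452.54 , - 254, - 118, - 74 ,-243/5, - 1 , 7,775/3,413 , 733,882] 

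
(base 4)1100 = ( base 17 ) 4C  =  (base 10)80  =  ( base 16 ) 50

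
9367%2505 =1852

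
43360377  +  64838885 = 108199262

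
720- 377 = 343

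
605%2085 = 605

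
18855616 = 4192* 4498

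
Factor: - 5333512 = -2^3*17^1*39217^1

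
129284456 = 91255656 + 38028800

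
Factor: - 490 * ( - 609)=298410=2^1  *3^1*5^1*7^3*29^1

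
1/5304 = 1/5304 = 0.00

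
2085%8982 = 2085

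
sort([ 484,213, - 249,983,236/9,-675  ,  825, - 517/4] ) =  [ - 675, - 249, - 517/4,236/9,213, 484,  825, 983 ] 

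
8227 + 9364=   17591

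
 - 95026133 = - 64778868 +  - 30247265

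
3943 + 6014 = 9957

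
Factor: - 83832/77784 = - 463^( -1)*499^1= - 499/463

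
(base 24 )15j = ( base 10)715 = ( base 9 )874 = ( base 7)2041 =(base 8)1313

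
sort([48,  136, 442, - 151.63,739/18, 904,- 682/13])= [-151.63, - 682/13,739/18, 48, 136,442,904]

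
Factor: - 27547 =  - 13^2*163^1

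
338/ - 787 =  - 1 + 449/787= - 0.43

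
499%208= 83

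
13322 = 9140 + 4182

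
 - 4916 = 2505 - 7421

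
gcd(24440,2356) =4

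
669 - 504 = 165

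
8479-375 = 8104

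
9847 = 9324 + 523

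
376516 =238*1582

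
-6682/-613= 6682/613= 10.90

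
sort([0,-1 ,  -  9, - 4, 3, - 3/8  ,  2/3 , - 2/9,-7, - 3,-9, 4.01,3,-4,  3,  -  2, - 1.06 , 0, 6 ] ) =[ - 9, - 9,-7 ,-4, - 4, -3 ,-2, - 1.06, - 1, - 3/8,  -  2/9,0, 0,2/3 , 3,3 , 3, 4.01, 6]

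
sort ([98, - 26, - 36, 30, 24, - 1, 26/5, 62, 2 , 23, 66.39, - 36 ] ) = [ - 36, - 36 , - 26, - 1, 2,26/5, 23, 24,  30, 62, 66.39, 98] 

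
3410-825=2585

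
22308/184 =121 + 11/46 =121.24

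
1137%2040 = 1137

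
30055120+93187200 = 123242320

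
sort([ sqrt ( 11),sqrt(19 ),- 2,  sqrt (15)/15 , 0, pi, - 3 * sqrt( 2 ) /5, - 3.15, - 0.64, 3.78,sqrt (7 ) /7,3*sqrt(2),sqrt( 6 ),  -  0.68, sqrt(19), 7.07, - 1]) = [ - 3.15, - 2,-1, - 3*sqrt(2 ) /5, - 0.68, - 0.64,0, sqrt( 15 )/15,sqrt(7 )/7,sqrt( 6 ), pi,sqrt( 11 ),3.78,3*sqrt( 2 ),sqrt(19),  sqrt( 19 ),7.07]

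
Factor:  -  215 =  - 5^1 *43^1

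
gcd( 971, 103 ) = 1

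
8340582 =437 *19086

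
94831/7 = 94831/7 = 13547.29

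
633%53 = 50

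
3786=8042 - 4256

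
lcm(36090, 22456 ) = 1010520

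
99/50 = 99/50 = 1.98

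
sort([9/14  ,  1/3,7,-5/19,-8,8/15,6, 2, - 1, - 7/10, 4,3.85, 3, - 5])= [ - 8, - 5,  -  1, - 7/10, - 5/19,1/3, 8/15,9/14, 2,3,3.85, 4,6, 7] 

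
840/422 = 1 + 209/211 = 1.99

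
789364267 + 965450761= 1754815028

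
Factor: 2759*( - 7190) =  - 2^1*5^1*31^1*89^1*719^1 = - 19837210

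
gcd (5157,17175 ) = 3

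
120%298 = 120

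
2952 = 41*72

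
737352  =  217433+519919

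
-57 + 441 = 384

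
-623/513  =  -623/513 = -1.21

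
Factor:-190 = - 2^1*5^1 * 19^1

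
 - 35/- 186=35/186= 0.19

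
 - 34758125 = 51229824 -85987949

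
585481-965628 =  - 380147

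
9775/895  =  10 + 165/179 = 10.92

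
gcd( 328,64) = 8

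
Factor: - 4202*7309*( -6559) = 201442749662 = 2^1*7^1*11^1*191^1*937^1*7309^1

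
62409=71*879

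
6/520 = 3/260 = 0.01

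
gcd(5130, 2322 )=54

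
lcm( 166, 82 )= 6806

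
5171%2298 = 575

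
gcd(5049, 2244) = 561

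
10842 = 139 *78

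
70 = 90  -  20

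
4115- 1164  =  2951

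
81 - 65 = 16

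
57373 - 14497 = 42876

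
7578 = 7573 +5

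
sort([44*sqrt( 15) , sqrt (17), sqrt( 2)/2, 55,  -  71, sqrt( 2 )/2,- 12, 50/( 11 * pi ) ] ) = [-71, -12,sqrt( 2)/2,sqrt( 2) /2, 50/(11*pi), sqrt( 17), 55,44 * sqrt( 15) ] 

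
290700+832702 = 1123402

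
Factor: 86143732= 2^2*71^1*303323^1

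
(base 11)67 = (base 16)49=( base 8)111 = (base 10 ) 73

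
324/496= 81/124 = 0.65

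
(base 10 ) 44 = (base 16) 2C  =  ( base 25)1J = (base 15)2e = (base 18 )28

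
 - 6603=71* (- 93)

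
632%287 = 58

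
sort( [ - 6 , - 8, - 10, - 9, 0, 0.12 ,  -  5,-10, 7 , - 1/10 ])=[-10, - 10, - 9, - 8, - 6, - 5, - 1/10, 0,0.12, 7 ] 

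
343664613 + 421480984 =765145597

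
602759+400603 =1003362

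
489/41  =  11+38/41  =  11.93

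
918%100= 18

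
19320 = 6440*3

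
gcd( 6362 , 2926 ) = 2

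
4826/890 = 2413/445=5.42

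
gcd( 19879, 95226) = 1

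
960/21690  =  32/723=0.04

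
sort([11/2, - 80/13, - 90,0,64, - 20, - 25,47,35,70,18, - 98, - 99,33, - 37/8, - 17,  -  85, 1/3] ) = [-99, - 98, - 90,-85, - 25, - 20, - 17, - 80/13, - 37/8, 0, 1/3, 11/2,18,  33,35,47, 64,70 ] 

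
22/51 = 22/51=0.43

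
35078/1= 35078  =  35078.00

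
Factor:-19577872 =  - 2^4 *139^1*8803^1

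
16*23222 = 371552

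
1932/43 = 44 + 40/43 = 44.93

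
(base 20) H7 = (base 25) DM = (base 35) 9W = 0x15b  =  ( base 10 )347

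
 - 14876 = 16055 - 30931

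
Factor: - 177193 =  - 37^1 * 4789^1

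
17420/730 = 23 + 63/73 = 23.86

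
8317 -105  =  8212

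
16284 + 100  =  16384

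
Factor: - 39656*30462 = - 1208001072 =- 2^4*3^1*4957^1* 5077^1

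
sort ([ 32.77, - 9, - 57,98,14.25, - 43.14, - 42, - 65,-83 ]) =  [-83,  -  65, -57 ,  -  43.14,-42, - 9,  14.25,  32.77,  98 ]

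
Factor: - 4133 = -4133^1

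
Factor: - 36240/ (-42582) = 2^3*5^1*47^(-1 ) = 40/47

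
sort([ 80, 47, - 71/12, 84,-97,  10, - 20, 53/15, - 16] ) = [ - 97, - 20, - 16, - 71/12, 53/15, 10, 47,80,84] 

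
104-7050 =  - 6946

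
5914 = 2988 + 2926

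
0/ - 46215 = 0/1=- 0.00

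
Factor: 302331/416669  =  3^1 * 11^( - 1)*179^1*563^1 *37879^( - 1 ) 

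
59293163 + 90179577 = 149472740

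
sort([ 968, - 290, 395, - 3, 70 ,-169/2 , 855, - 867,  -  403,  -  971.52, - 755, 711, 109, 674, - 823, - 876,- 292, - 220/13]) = [ - 971.52, - 876, - 867, - 823, - 755, - 403 , - 292, - 290, - 169/2,-220/13, - 3, 70, 109,395, 674, 711,  855,968 ] 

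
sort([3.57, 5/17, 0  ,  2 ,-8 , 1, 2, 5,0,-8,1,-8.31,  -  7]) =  [ - 8.31,-8,-8, - 7 , 0 , 0,  5/17,1,1, 2, 2, 3.57,5] 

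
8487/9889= 8487/9889= 0.86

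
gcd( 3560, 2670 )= 890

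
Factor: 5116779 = 3^2*17^1 *53^1*631^1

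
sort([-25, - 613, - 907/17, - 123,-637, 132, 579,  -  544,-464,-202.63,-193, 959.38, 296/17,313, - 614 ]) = [- 637,-614,  -  613, - 544, -464, -202.63, - 193, - 123, - 907/17,-25,  296/17,132, 313, 579,  959.38 ]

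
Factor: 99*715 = 3^2*5^1*11^2*13^1 = 70785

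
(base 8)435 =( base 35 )85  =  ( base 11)23a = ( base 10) 285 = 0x11D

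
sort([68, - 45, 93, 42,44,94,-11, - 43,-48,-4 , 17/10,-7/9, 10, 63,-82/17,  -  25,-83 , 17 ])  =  [ - 83, - 48, - 45,- 43, - 25, - 11, - 82/17,  -  4, - 7/9 , 17/10, 10,17,42,44, 63, 68 , 93  ,  94]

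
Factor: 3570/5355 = 2/3 = 2^1*3^ ( - 1 )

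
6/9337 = 6/9337  =  0.00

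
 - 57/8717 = -1  +  8660/8717 = - 0.01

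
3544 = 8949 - 5405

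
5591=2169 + 3422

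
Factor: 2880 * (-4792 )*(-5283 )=2^9*3^4*5^1 * 587^1 * 599^1 = 72910471680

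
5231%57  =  44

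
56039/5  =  11207 + 4/5  =  11207.80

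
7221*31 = 223851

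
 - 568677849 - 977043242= - 1545721091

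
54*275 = 14850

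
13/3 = 4 + 1/3 = 4.33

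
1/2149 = 1/2149= 0.00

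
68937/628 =68937/628 = 109.77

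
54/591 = 18/197=0.09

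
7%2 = 1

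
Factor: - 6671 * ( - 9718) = 2^1*7^1*43^1*113^1*953^1 = 64828778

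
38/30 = 1 + 4/15=1.27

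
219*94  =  20586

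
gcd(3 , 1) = 1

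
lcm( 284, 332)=23572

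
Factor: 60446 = 2^1*30223^1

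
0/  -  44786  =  0/1 = - 0.00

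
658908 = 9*73212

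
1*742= 742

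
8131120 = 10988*740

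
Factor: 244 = 2^2*61^1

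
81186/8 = 40593/4 = 10148.25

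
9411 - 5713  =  3698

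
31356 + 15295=46651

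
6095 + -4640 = 1455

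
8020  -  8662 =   -  642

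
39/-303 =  - 13/101 = - 0.13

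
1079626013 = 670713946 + 408912067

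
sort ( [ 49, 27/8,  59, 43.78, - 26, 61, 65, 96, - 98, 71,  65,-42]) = [ - 98, - 42  ,- 26,  27/8,  43.78, 49, 59, 61, 65, 65,71,96]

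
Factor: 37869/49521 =13/17= 13^1*17^ ( - 1 ) 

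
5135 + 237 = 5372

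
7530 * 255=1920150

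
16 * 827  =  13232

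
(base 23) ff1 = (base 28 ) afl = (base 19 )13HG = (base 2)10000001011001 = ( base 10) 8281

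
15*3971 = 59565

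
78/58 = 1 + 10/29 =1.34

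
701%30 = 11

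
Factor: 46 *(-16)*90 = -66240 = -  2^6 * 3^2*5^1*23^1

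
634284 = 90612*7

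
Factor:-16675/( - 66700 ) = 2^ (-2)= 1/4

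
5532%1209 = 696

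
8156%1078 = 610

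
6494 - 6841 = - 347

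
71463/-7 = - 10209/1 = - 10209.00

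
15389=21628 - 6239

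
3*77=231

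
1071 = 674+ 397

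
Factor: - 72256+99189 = 26933 = 23^1 * 1171^1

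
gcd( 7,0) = 7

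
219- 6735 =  - 6516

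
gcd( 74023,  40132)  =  79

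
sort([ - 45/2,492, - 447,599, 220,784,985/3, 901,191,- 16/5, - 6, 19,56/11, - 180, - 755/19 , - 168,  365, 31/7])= [  -  447,-180, - 168, - 755/19 , - 45/2, -6, -16/5, 31/7, 56/11,19,191, 220,985/3 , 365,492,599, 784, 901] 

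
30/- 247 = -30/247 = - 0.12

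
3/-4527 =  - 1 + 1508/1509 =-0.00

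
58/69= 58/69 = 0.84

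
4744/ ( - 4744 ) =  - 1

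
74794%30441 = 13912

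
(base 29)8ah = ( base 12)40A3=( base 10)7035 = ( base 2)1101101111011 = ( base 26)aaf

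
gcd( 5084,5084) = 5084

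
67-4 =63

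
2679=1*2679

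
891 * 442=393822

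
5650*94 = 531100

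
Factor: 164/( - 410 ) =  - 2/5 = - 2^1*5^(-1)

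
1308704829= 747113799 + 561591030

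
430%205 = 20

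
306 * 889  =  272034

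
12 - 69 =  - 57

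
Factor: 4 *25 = 100 = 2^2 * 5^2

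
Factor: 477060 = 2^2*3^1*5^1*7951^1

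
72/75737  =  72/75737 = 0.00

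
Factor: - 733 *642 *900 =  - 423527400= - 2^3*3^3*5^2*107^1 * 733^1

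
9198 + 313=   9511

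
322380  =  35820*9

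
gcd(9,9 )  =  9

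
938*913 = 856394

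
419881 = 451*931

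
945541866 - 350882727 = 594659139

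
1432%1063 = 369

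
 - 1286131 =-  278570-1007561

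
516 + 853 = 1369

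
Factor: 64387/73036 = 67/76 = 2^(-2 )* 19^ ( - 1) * 67^1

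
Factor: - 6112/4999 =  - 2^5*191^1 *4999^ (  -  1)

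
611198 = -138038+749236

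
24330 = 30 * 811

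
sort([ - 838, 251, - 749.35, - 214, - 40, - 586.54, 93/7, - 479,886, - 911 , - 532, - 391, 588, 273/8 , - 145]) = [-911, - 838, - 749.35, - 586.54, - 532, - 479,-391 , -214, - 145, - 40 , 93/7,273/8,251, 588 , 886]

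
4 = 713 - 709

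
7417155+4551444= 11968599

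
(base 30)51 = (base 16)97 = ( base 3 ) 12121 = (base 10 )151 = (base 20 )7b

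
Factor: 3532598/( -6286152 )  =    -  2^( - 2 )*3^ (-1)*37^( - 1)*1279^1*1381^1*7079^(-1) =- 1766299/3143076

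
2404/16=601/4 = 150.25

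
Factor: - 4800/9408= - 25/49 = - 5^2*7^(-2 )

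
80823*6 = 484938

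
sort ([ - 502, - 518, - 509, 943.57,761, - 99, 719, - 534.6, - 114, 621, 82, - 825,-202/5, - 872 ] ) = [  -  872, - 825, - 534.6, - 518, - 509, - 502,- 114, - 99, - 202/5,82,621,  719, 761,943.57 ] 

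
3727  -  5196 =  - 1469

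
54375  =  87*625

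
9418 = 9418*1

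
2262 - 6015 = - 3753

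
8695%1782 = 1567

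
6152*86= 529072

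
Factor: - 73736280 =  - 2^3*3^2*5^1*239^1 * 857^1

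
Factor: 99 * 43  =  4257 = 3^2*11^1*43^1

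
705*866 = 610530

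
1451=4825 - 3374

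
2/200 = 1/100 = 0.01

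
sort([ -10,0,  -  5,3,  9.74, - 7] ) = [ - 10, - 7, - 5, 0,  3, 9.74 ]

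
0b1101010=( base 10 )106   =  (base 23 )4E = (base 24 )4a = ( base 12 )8A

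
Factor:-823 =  - 823^1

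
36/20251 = 36/20251 = 0.00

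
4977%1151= 373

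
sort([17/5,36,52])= [17/5,36, 52 ]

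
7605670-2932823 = 4672847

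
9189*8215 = 75487635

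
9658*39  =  376662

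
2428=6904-4476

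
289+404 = 693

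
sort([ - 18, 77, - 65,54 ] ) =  [ - 65,-18, 54, 77]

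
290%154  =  136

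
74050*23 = 1703150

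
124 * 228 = 28272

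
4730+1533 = 6263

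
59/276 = 59/276=0.21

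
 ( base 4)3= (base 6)3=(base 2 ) 11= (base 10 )3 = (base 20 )3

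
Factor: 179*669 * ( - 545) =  - 65264295 = - 3^1*5^1*109^1*179^1*223^1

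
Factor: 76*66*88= 441408 = 2^6*3^1*11^2 * 19^1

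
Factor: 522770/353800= 857/580 = 2^ ( - 2)*5^( - 1)* 29^( - 1)*857^1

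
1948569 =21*92789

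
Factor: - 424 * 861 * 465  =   - 169754760 = -2^3*3^2 * 5^1*7^1 * 31^1 * 41^1*53^1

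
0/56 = 0 = 0.00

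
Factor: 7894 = 2^1*3947^1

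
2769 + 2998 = 5767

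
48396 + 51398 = 99794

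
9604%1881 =199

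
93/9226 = 93/9226 = 0.01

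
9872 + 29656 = 39528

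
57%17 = 6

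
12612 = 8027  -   - 4585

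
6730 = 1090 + 5640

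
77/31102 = 77/31102=0.00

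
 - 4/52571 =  - 4/52571 = - 0.00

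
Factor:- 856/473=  - 2^3*11^ ( - 1 )*43^ ( - 1 )*107^1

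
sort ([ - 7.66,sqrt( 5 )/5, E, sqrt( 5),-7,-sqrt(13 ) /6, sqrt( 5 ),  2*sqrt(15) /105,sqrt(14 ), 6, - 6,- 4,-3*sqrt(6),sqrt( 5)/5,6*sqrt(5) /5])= [-7.66, - 3*sqrt( 6),-7,  -  6, - 4, - sqrt( 13)/6,2*sqrt(15 )/105, sqrt ( 5 )/5,sqrt(5 )/5,sqrt(5),sqrt( 5), 6*sqrt( 5)/5,E, sqrt(14),6]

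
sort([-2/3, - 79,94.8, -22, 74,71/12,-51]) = [-79 ,- 51,  -  22, - 2/3,71/12,74 , 94.8] 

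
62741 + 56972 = 119713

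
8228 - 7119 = 1109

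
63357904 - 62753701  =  604203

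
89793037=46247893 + 43545144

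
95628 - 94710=918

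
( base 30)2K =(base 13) 62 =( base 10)80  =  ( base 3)2222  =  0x50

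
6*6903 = 41418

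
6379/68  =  93 +55/68 = 93.81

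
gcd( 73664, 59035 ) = 1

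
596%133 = 64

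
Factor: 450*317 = 142650 = 2^1*3^2 * 5^2 * 317^1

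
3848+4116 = 7964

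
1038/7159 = 1038/7159 = 0.14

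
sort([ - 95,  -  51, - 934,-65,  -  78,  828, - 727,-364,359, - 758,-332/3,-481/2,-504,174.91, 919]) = [ - 934 , - 758, - 727,-504, - 364, - 481/2, - 332/3, - 95,-78, - 65 , - 51,174.91, 359,828,919]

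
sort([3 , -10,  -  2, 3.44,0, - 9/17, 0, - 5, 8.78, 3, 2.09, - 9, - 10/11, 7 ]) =[-10,-9, - 5,- 2,-10/11, - 9/17, 0, 0, 2.09, 3 , 3,3.44, 7, 8.78] 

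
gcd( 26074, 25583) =1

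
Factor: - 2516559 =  - 3^1*838853^1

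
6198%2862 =474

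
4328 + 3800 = 8128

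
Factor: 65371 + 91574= 3^1* 5^1 *10463^1 = 156945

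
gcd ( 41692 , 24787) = 7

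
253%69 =46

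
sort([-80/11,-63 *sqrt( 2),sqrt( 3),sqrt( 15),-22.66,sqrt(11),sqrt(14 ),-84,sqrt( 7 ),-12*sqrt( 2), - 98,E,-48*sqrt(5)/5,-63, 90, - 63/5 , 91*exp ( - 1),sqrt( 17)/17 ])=[-98,-63*sqrt(2) , - 84, - 63, - 22.66, - 48*sqrt( 5 )/5 ,-12*sqrt( 2), - 63/5, - 80/11, sqrt ( 17)/17,  sqrt(3),sqrt( 7), E, sqrt ( 11),sqrt(14), sqrt(15 ),91*exp(-1), 90]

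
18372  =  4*4593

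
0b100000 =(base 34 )W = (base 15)22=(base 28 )14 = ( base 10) 32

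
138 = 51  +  87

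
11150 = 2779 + 8371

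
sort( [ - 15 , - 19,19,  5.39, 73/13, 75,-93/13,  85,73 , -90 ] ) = [ - 90,-19, - 15, - 93/13, 5.39, 73/13, 19,  73,75,85 ] 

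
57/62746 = 57/62746 = 0.00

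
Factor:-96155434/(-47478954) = 48077717/23739477 = 3^( - 1 )*17^1 * 101^1*28001^1*7913159^(- 1 ) 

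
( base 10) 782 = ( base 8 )1416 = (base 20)1j2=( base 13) 482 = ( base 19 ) 233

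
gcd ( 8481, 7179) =3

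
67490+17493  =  84983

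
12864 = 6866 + 5998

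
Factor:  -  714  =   - 2^1 * 3^1*7^1*17^1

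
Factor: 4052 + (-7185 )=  - 3133  =  -13^1 * 241^1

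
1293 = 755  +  538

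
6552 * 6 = 39312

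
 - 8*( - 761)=6088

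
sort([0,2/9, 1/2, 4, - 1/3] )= [ - 1/3, 0,2/9,1/2 , 4 ] 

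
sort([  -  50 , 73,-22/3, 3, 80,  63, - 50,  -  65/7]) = [ - 50,-50,  -  65/7,-22/3, 3,  63, 73,80]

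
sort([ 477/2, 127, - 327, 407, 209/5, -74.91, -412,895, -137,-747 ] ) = [  -  747, - 412,  -  327, -137, - 74.91, 209/5, 127, 477/2, 407 , 895 ] 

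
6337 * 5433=34428921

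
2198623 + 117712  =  2316335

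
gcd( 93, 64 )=1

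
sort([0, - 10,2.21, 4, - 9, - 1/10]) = [ - 10, - 9, - 1/10,  0, 2.21, 4 ] 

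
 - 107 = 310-417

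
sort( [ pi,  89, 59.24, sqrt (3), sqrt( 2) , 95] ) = [ sqrt(2),sqrt( 3),pi, 59.24,  89, 95]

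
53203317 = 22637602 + 30565715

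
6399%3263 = 3136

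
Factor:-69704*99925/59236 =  -2^1 * 5^2*7^1*59^( - 1)*251^( -1) * 571^1*8713^1= - 1741293050/14809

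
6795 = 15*453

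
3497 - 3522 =-25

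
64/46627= 64/46627 = 0.00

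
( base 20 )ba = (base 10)230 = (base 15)105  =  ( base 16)E6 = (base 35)6K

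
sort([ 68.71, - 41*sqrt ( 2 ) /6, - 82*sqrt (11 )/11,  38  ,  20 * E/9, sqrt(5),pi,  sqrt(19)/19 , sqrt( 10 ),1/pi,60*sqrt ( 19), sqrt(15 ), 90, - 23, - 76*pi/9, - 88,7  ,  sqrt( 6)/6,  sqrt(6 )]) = [ - 88 , - 76*pi/9,-82*sqrt(11)/11,  -  23, - 41*sqrt(2 ) /6, sqrt( 19)/19,1/pi, sqrt( 6)/6, sqrt(5),  sqrt(6 ),  pi, sqrt(10 ),sqrt(15), 20*E/9, 7,38,  68.71,  90, 60*sqrt( 19 )]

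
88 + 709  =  797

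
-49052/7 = -49052/7= - 7007.43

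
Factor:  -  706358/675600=-353179/337800 = -2^ (- 3)*3^( - 1 )*5^( - 2)*563^(  -  1)*353179^1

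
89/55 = 1+34/55 = 1.62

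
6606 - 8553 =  - 1947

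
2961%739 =5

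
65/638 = 65/638 = 0.10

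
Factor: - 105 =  - 3^1*5^1*7^1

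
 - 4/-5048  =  1/1262 = 0.00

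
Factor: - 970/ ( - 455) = 2^1*7^(-1) *13^( - 1 ) * 97^1 =194/91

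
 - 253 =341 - 594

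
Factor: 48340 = 2^2*5^1*2417^1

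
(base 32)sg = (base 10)912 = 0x390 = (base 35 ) q2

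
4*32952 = 131808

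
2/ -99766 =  - 1 + 49882/49883 = - 0.00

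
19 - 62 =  - 43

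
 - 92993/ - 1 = 92993 + 0/1 = 92993.00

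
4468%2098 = 272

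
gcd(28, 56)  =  28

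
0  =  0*54601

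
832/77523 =832/77523 = 0.01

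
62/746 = 31/373 = 0.08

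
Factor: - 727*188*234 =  - 2^3*3^2*13^1*47^1*727^1 = -  31982184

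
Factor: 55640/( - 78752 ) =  - 2^( - 2 ) * 5^1*13^1*23^( - 1 )= - 65/92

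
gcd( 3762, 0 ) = 3762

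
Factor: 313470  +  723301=23^1*45077^1= 1036771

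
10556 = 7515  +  3041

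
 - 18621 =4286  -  22907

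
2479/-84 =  - 2479/84 = - 29.51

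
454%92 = 86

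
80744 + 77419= 158163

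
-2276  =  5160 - 7436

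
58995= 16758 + 42237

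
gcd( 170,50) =10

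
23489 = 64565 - 41076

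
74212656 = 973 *76272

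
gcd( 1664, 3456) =128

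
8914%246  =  58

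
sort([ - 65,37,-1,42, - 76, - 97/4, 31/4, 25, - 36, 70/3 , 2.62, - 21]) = [ - 76, - 65, - 36, -97/4, -21, - 1,2.62,  31/4, 70/3, 25,  37,42 ]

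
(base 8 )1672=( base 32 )tq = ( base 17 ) 352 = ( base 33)SU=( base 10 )954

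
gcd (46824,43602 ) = 6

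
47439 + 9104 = 56543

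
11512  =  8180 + 3332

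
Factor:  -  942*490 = - 461580 = - 2^2*3^1*5^1*7^2*157^1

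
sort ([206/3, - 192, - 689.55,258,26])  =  [-689.55, - 192, 26, 206/3, 258]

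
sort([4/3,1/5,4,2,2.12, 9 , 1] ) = [ 1/5, 1  ,  4/3, 2 , 2.12 , 4 , 9 ] 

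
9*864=7776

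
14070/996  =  14 + 21/166 = 14.13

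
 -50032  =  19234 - 69266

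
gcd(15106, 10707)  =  83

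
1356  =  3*452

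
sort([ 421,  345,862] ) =[345,421, 862]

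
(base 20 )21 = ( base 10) 41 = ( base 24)1h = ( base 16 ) 29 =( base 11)38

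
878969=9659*91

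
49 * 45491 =2229059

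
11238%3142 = 1812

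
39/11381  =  39/11381   =  0.00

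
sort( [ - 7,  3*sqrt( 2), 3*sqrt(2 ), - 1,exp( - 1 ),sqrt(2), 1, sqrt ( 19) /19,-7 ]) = [-7, - 7, - 1,sqrt( 19 )/19,exp( - 1), 1, sqrt( 2),  3 *sqrt( 2 ),  3* sqrt( 2 ) ] 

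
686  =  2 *343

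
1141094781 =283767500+857327281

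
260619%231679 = 28940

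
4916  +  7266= 12182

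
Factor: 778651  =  17^1*163^1 * 281^1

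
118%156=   118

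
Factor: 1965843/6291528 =655281/2097176 = 2^(-3 ) *3^2*11^1 * 6619^1*262147^( - 1)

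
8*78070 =624560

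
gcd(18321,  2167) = 197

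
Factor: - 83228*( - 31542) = 2^3*3^1*7^1*751^1*20807^1  =  2625177576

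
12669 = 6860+5809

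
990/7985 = 198/1597= 0.12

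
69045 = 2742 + 66303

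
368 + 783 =1151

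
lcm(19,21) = 399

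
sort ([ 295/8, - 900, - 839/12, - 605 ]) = [ - 900, - 605, - 839/12, 295/8] 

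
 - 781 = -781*1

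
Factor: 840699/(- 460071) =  - 3^2*17^( - 1)* 31^(-1)*107^1=- 963/527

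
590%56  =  30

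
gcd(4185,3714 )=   3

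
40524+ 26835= 67359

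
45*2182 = 98190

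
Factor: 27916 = 2^2*7^1*997^1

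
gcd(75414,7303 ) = 1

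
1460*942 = 1375320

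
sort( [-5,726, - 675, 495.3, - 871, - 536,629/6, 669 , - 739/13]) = [ - 871, - 675, - 536, - 739/13, - 5, 629/6, 495.3,669, 726] 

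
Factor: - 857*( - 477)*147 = 60091983 = 3^3*7^2*53^1*857^1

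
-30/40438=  - 15/20219 = -0.00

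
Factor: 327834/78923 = 2^1*3^3*13^ (  -  1 ) = 54/13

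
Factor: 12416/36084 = 2^5*3^( - 1)*31^(-1) = 32/93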